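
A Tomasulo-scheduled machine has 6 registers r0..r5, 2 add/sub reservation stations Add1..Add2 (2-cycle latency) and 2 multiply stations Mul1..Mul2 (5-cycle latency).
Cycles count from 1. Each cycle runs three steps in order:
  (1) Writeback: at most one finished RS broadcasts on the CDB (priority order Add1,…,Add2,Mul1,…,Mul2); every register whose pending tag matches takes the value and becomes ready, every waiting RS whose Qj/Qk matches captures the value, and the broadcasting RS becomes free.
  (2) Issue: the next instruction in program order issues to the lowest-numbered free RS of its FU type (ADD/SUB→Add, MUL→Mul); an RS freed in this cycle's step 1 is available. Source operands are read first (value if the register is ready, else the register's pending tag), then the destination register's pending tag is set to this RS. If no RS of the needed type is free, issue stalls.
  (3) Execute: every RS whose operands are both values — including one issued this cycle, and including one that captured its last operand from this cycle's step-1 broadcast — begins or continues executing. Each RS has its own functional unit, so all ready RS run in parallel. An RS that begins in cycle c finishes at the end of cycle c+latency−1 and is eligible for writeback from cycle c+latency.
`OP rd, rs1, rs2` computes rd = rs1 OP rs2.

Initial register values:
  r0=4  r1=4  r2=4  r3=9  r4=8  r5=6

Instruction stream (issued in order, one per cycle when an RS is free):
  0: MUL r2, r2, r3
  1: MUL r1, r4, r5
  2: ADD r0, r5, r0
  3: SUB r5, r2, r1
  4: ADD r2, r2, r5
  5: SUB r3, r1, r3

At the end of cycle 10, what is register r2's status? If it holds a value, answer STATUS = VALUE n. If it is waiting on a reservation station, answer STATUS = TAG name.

  c1: issue MUL r2<-Mul1  regs: r0:4,r1:4,r2:Mul1,r3:9,r4:8,r5:6
  c2: issue MUL r1<-Mul2  regs: r0:4,r1:Mul2,r2:Mul1,r3:9,r4:8,r5:6
  c3: issue ADD r0<-Add1  regs: r0:Add1,r1:Mul2,r2:Mul1,r3:9,r4:8,r5:6
  c4: issue SUB r5<-Add2  regs: r0:Add1,r1:Mul2,r2:Mul1,r3:9,r4:8,r5:Add2
  c5: CDB Add1=10; issue ADD r2<-Add1  regs: r0:10,r1:Mul2,r2:Add1,r3:9,r4:8,r5:Add2
  c6: CDB Mul1=36; stall  regs: r0:10,r1:Mul2,r2:Add1,r3:9,r4:8,r5:Add2
  c7: CDB Mul2=48; stall  regs: r0:10,r1:48,r2:Add1,r3:9,r4:8,r5:Add2
  c8: stall  regs: r0:10,r1:48,r2:Add1,r3:9,r4:8,r5:Add2
  c9: CDB Add2=-12; issue SUB r3<-Add2  regs: r0:10,r1:48,r2:Add1,r3:Add2,r4:8,r5:-12
  c10: -  regs: r0:10,r1:48,r2:Add1,r3:Add2,r4:8,r5:-12

STATUS = TAG Add1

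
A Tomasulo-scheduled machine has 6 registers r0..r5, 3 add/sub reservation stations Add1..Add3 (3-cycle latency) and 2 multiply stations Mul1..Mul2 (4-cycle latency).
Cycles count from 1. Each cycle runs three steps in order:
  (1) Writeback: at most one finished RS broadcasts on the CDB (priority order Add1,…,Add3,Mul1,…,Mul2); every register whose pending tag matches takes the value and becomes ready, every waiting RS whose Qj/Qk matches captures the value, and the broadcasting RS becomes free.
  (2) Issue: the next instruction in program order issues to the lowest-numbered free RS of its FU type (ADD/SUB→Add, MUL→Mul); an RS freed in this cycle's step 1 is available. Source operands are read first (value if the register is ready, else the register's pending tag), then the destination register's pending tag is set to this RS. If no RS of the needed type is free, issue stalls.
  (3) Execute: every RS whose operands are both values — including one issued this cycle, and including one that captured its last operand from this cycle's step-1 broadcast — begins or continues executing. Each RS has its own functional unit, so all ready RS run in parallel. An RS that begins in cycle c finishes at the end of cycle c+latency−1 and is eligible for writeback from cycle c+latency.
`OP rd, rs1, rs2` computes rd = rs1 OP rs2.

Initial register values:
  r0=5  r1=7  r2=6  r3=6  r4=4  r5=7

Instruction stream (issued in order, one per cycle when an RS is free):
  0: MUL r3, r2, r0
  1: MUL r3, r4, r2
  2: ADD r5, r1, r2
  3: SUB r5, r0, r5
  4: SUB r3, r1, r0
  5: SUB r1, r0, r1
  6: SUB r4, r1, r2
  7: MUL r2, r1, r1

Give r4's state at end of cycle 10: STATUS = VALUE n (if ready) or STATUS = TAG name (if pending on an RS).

cycle 1: issue MUL r3<-Mul1 // r0:5,r1:7,r2:6,r3:Mul1,r4:4,r5:7
cycle 2: issue MUL r3<-Mul2 // r0:5,r1:7,r2:6,r3:Mul2,r4:4,r5:7
cycle 3: issue ADD r5<-Add1 // r0:5,r1:7,r2:6,r3:Mul2,r4:4,r5:Add1
cycle 4: issue SUB r5<-Add2 // r0:5,r1:7,r2:6,r3:Mul2,r4:4,r5:Add2
cycle 5: CDB Mul1=30; issue SUB r3<-Add3 // r0:5,r1:7,r2:6,r3:Add3,r4:4,r5:Add2
cycle 6: CDB Add1=13; issue SUB r1<-Add1 // r0:5,r1:Add1,r2:6,r3:Add3,r4:4,r5:Add2
cycle 7: CDB Mul2=24; stall // r0:5,r1:Add1,r2:6,r3:Add3,r4:4,r5:Add2
cycle 8: CDB Add3=2; issue SUB r4<-Add3 // r0:5,r1:Add1,r2:6,r3:2,r4:Add3,r5:Add2
cycle 9: CDB Add1=-2; issue MUL r2<-Mul1 // r0:5,r1:-2,r2:Mul1,r3:2,r4:Add3,r5:Add2
cycle 10: CDB Add2=-8 // r0:5,r1:-2,r2:Mul1,r3:2,r4:Add3,r5:-8

STATUS = TAG Add3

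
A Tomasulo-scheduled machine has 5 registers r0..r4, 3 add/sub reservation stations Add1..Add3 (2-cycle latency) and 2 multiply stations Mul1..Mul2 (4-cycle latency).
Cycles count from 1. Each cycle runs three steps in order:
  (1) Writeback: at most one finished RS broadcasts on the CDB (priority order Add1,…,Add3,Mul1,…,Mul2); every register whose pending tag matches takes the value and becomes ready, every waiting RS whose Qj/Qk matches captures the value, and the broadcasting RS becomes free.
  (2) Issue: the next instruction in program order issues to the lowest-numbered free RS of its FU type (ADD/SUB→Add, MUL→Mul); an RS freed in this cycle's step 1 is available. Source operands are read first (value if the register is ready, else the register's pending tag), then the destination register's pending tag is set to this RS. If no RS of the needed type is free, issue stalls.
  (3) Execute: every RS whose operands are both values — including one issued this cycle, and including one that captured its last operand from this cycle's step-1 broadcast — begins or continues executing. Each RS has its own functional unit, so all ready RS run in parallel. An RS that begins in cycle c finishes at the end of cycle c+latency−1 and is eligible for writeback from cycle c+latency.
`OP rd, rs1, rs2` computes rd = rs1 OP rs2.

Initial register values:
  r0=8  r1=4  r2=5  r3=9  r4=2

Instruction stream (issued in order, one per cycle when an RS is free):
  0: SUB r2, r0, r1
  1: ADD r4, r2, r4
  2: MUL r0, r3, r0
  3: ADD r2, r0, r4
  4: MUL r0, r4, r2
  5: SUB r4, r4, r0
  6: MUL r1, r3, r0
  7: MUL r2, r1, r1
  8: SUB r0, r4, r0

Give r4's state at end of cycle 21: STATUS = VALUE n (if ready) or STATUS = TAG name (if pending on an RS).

  c1: issue SUB r2<-Add1  regs: r0:8,r1:4,r2:Add1,r3:9,r4:2
  c2: issue ADD r4<-Add2  regs: r0:8,r1:4,r2:Add1,r3:9,r4:Add2
  c3: CDB Add1=4; issue MUL r0<-Mul1  regs: r0:Mul1,r1:4,r2:4,r3:9,r4:Add2
  c4: issue ADD r2<-Add1  regs: r0:Mul1,r1:4,r2:Add1,r3:9,r4:Add2
  c5: CDB Add2=6; issue MUL r0<-Mul2  regs: r0:Mul2,r1:4,r2:Add1,r3:9,r4:6
  c6: issue SUB r4<-Add2  regs: r0:Mul2,r1:4,r2:Add1,r3:9,r4:Add2
  c7: CDB Mul1=72; issue MUL r1<-Mul1  regs: r0:Mul2,r1:Mul1,r2:Add1,r3:9,r4:Add2
  c8: stall  regs: r0:Mul2,r1:Mul1,r2:Add1,r3:9,r4:Add2
  c9: CDB Add1=78; stall  regs: r0:Mul2,r1:Mul1,r2:78,r3:9,r4:Add2
  c10: stall  regs: r0:Mul2,r1:Mul1,r2:78,r3:9,r4:Add2
  c11: stall  regs: r0:Mul2,r1:Mul1,r2:78,r3:9,r4:Add2
  c12: stall  regs: r0:Mul2,r1:Mul1,r2:78,r3:9,r4:Add2
  c13: CDB Mul2=468; issue MUL r2<-Mul2  regs: r0:468,r1:Mul1,r2:Mul2,r3:9,r4:Add2
  c14: issue SUB r0<-Add1  regs: r0:Add1,r1:Mul1,r2:Mul2,r3:9,r4:Add2
  c15: CDB Add2=-462  regs: r0:Add1,r1:Mul1,r2:Mul2,r3:9,r4:-462
  c16: -  regs: r0:Add1,r1:Mul1,r2:Mul2,r3:9,r4:-462
  c17: CDB Add1=-930  regs: r0:-930,r1:Mul1,r2:Mul2,r3:9,r4:-462
  c18: CDB Mul1=4212  regs: r0:-930,r1:4212,r2:Mul2,r3:9,r4:-462
  c19: -  regs: r0:-930,r1:4212,r2:Mul2,r3:9,r4:-462
  c20: -  regs: r0:-930,r1:4212,r2:Mul2,r3:9,r4:-462
  c21: -  regs: r0:-930,r1:4212,r2:Mul2,r3:9,r4:-462

STATUS = VALUE -462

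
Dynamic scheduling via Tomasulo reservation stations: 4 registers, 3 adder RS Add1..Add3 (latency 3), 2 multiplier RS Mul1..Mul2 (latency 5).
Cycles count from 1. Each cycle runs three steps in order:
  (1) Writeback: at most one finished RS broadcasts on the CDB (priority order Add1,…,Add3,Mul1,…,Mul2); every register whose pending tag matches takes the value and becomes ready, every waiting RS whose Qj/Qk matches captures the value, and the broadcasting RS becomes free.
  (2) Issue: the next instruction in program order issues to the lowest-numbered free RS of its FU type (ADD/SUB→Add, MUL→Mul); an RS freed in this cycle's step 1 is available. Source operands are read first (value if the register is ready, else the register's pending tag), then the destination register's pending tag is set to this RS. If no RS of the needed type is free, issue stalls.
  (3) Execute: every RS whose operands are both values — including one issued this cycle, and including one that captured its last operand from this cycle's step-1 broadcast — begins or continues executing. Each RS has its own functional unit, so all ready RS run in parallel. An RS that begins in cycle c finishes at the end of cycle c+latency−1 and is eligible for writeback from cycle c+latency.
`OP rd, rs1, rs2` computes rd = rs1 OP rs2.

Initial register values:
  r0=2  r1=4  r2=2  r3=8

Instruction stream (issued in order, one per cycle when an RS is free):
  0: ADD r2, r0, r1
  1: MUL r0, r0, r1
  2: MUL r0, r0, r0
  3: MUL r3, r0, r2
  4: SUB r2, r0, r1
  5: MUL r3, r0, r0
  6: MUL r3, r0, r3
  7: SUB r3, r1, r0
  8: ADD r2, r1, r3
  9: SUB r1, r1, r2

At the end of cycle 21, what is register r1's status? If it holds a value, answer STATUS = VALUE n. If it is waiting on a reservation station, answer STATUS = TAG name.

cycle 1: issue ADD r2<-Add1 // r0:2,r1:4,r2:Add1,r3:8
cycle 2: issue MUL r0<-Mul1 // r0:Mul1,r1:4,r2:Add1,r3:8
cycle 3: issue MUL r0<-Mul2 // r0:Mul2,r1:4,r2:Add1,r3:8
cycle 4: CDB Add1=6; stall // r0:Mul2,r1:4,r2:6,r3:8
cycle 5: stall // r0:Mul2,r1:4,r2:6,r3:8
cycle 6: stall // r0:Mul2,r1:4,r2:6,r3:8
cycle 7: CDB Mul1=8; issue MUL r3<-Mul1 // r0:Mul2,r1:4,r2:6,r3:Mul1
cycle 8: issue SUB r2<-Add1 // r0:Mul2,r1:4,r2:Add1,r3:Mul1
cycle 9: stall // r0:Mul2,r1:4,r2:Add1,r3:Mul1
cycle 10: stall // r0:Mul2,r1:4,r2:Add1,r3:Mul1
cycle 11: stall // r0:Mul2,r1:4,r2:Add1,r3:Mul1
cycle 12: CDB Mul2=64; issue MUL r3<-Mul2 // r0:64,r1:4,r2:Add1,r3:Mul2
cycle 13: stall // r0:64,r1:4,r2:Add1,r3:Mul2
cycle 14: stall // r0:64,r1:4,r2:Add1,r3:Mul2
cycle 15: CDB Add1=60; stall // r0:64,r1:4,r2:60,r3:Mul2
cycle 16: stall // r0:64,r1:4,r2:60,r3:Mul2
cycle 17: CDB Mul1=384; issue MUL r3<-Mul1 // r0:64,r1:4,r2:60,r3:Mul1
cycle 18: CDB Mul2=4096; issue SUB r3<-Add1 // r0:64,r1:4,r2:60,r3:Add1
cycle 19: issue ADD r2<-Add2 // r0:64,r1:4,r2:Add2,r3:Add1
cycle 20: issue SUB r1<-Add3 // r0:64,r1:Add3,r2:Add2,r3:Add1
cycle 21: CDB Add1=-60 // r0:64,r1:Add3,r2:Add2,r3:-60

STATUS = TAG Add3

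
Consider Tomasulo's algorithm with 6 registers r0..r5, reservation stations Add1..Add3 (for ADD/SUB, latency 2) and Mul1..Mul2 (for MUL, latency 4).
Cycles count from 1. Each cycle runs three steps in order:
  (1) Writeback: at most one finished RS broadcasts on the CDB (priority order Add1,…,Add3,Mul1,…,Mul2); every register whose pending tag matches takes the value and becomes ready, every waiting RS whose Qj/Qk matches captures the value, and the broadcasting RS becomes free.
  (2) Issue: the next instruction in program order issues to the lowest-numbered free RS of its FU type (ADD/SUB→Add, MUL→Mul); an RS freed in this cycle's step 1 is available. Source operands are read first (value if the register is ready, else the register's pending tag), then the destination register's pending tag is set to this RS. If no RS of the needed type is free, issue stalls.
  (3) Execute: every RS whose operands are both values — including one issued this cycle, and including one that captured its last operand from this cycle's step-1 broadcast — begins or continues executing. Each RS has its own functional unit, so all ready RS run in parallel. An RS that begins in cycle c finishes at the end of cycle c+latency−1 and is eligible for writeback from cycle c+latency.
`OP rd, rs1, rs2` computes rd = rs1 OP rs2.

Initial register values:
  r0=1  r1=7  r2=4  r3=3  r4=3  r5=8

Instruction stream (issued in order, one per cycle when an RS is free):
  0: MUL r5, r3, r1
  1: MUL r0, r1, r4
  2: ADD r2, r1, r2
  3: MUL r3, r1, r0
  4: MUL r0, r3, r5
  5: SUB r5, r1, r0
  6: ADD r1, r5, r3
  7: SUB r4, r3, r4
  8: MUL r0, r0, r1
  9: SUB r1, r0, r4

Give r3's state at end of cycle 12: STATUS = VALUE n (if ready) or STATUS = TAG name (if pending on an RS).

  c1: issue MUL r5<-Mul1  regs: r0:1,r1:7,r2:4,r3:3,r4:3,r5:Mul1
  c2: issue MUL r0<-Mul2  regs: r0:Mul2,r1:7,r2:4,r3:3,r4:3,r5:Mul1
  c3: issue ADD r2<-Add1  regs: r0:Mul2,r1:7,r2:Add1,r3:3,r4:3,r5:Mul1
  c4: stall  regs: r0:Mul2,r1:7,r2:Add1,r3:3,r4:3,r5:Mul1
  c5: CDB Add1=11; stall  regs: r0:Mul2,r1:7,r2:11,r3:3,r4:3,r5:Mul1
  c6: CDB Mul1=21; issue MUL r3<-Mul1  regs: r0:Mul2,r1:7,r2:11,r3:Mul1,r4:3,r5:21
  c7: CDB Mul2=21; issue MUL r0<-Mul2  regs: r0:Mul2,r1:7,r2:11,r3:Mul1,r4:3,r5:21
  c8: issue SUB r5<-Add1  regs: r0:Mul2,r1:7,r2:11,r3:Mul1,r4:3,r5:Add1
  c9: issue ADD r1<-Add2  regs: r0:Mul2,r1:Add2,r2:11,r3:Mul1,r4:3,r5:Add1
  c10: issue SUB r4<-Add3  regs: r0:Mul2,r1:Add2,r2:11,r3:Mul1,r4:Add3,r5:Add1
  c11: CDB Mul1=147; issue MUL r0<-Mul1  regs: r0:Mul1,r1:Add2,r2:11,r3:147,r4:Add3,r5:Add1
  c12: stall  regs: r0:Mul1,r1:Add2,r2:11,r3:147,r4:Add3,r5:Add1

STATUS = VALUE 147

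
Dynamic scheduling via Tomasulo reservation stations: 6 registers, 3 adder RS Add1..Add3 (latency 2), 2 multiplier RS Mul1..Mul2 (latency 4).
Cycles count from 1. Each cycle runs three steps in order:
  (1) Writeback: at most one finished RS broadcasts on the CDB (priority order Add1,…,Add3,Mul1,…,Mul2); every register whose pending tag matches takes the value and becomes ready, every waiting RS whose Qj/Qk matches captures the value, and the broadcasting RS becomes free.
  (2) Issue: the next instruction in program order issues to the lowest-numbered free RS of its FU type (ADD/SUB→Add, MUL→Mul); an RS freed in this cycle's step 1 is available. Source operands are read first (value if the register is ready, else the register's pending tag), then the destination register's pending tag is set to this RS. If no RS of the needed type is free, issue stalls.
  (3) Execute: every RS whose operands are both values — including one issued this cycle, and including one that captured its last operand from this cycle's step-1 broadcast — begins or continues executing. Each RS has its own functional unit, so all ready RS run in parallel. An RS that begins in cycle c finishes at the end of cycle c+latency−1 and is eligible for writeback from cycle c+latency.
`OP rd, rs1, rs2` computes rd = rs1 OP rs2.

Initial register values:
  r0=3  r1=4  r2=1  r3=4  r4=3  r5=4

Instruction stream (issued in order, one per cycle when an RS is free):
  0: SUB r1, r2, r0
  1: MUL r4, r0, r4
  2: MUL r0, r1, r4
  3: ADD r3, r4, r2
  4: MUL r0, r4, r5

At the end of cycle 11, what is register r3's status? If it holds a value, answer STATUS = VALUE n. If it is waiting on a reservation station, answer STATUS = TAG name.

STATUS = VALUE 10

cycle 1: issue SUB r1<-Add1 // r0:3,r1:Add1,r2:1,r3:4,r4:3,r5:4
cycle 2: issue MUL r4<-Mul1 // r0:3,r1:Add1,r2:1,r3:4,r4:Mul1,r5:4
cycle 3: CDB Add1=-2; issue MUL r0<-Mul2 // r0:Mul2,r1:-2,r2:1,r3:4,r4:Mul1,r5:4
cycle 4: issue ADD r3<-Add1 // r0:Mul2,r1:-2,r2:1,r3:Add1,r4:Mul1,r5:4
cycle 5: stall // r0:Mul2,r1:-2,r2:1,r3:Add1,r4:Mul1,r5:4
cycle 6: CDB Mul1=9; issue MUL r0<-Mul1 // r0:Mul1,r1:-2,r2:1,r3:Add1,r4:9,r5:4
cycle 7: - // r0:Mul1,r1:-2,r2:1,r3:Add1,r4:9,r5:4
cycle 8: CDB Add1=10 // r0:Mul1,r1:-2,r2:1,r3:10,r4:9,r5:4
cycle 9: - // r0:Mul1,r1:-2,r2:1,r3:10,r4:9,r5:4
cycle 10: CDB Mul1=36 // r0:36,r1:-2,r2:1,r3:10,r4:9,r5:4
cycle 11: CDB Mul2=-18 // r0:36,r1:-2,r2:1,r3:10,r4:9,r5:4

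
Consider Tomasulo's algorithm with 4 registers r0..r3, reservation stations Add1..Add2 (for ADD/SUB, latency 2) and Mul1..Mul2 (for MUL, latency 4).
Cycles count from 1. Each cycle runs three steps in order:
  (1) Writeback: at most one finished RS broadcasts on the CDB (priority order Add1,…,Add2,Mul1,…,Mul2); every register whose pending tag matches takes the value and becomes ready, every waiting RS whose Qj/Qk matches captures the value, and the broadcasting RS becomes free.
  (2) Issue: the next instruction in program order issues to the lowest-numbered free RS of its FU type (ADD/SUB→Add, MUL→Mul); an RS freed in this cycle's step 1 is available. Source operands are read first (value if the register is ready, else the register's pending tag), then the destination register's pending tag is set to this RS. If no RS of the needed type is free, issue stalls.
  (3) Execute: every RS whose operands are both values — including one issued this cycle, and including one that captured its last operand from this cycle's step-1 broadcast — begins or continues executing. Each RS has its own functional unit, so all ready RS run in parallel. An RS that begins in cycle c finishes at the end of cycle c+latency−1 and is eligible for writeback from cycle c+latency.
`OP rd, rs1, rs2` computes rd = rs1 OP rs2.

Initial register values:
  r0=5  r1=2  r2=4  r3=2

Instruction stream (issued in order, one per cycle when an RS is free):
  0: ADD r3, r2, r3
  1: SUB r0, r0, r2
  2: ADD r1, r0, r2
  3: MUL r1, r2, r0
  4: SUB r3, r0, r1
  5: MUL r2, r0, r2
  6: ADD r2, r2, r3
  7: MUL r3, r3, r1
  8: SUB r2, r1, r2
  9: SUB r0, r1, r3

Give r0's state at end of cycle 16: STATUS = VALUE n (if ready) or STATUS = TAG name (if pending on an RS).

c1: issue ADD r3<-Add1 | r0:5,r1:2,r2:4,r3:Add1
c2: issue SUB r0<-Add2 | r0:Add2,r1:2,r2:4,r3:Add1
c3: CDB Add1=6; issue ADD r1<-Add1 | r0:Add2,r1:Add1,r2:4,r3:6
c4: CDB Add2=1; issue MUL r1<-Mul1 | r0:1,r1:Mul1,r2:4,r3:6
c5: issue SUB r3<-Add2 | r0:1,r1:Mul1,r2:4,r3:Add2
c6: CDB Add1=5; issue MUL r2<-Mul2 | r0:1,r1:Mul1,r2:Mul2,r3:Add2
c7: issue ADD r2<-Add1 | r0:1,r1:Mul1,r2:Add1,r3:Add2
c8: CDB Mul1=4; issue MUL r3<-Mul1 | r0:1,r1:4,r2:Add1,r3:Mul1
c9: stall | r0:1,r1:4,r2:Add1,r3:Mul1
c10: CDB Add2=-3; issue SUB r2<-Add2 | r0:1,r1:4,r2:Add2,r3:Mul1
c11: CDB Mul2=4; stall | r0:1,r1:4,r2:Add2,r3:Mul1
c12: stall | r0:1,r1:4,r2:Add2,r3:Mul1
c13: CDB Add1=1; issue SUB r0<-Add1 | r0:Add1,r1:4,r2:Add2,r3:Mul1
c14: CDB Mul1=-12 | r0:Add1,r1:4,r2:Add2,r3:-12
c15: CDB Add2=3 | r0:Add1,r1:4,r2:3,r3:-12
c16: CDB Add1=16 | r0:16,r1:4,r2:3,r3:-12

STATUS = VALUE 16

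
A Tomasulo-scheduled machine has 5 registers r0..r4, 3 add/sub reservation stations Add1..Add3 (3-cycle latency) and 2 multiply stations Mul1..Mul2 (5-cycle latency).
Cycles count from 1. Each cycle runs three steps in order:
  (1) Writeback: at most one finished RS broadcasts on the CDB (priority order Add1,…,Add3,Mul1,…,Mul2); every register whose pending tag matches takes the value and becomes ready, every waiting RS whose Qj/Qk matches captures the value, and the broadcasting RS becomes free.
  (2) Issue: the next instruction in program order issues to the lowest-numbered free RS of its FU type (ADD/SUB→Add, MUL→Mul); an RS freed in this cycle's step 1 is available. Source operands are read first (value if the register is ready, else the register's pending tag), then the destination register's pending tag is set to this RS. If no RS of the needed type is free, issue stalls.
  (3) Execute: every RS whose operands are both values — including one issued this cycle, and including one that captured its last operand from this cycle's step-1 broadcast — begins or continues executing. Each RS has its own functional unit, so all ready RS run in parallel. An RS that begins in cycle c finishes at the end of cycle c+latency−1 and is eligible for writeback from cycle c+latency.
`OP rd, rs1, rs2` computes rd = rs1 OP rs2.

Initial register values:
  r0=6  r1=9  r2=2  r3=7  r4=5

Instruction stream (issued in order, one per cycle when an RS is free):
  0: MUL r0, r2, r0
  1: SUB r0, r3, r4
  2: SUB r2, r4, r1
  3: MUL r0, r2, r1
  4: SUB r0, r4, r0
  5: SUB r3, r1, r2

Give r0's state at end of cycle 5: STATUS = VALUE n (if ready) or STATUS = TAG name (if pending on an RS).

cycle 1: issue MUL r0<-Mul1 // r0:Mul1,r1:9,r2:2,r3:7,r4:5
cycle 2: issue SUB r0<-Add1 // r0:Add1,r1:9,r2:2,r3:7,r4:5
cycle 3: issue SUB r2<-Add2 // r0:Add1,r1:9,r2:Add2,r3:7,r4:5
cycle 4: issue MUL r0<-Mul2 // r0:Mul2,r1:9,r2:Add2,r3:7,r4:5
cycle 5: CDB Add1=2; issue SUB r0<-Add1 // r0:Add1,r1:9,r2:Add2,r3:7,r4:5

STATUS = TAG Add1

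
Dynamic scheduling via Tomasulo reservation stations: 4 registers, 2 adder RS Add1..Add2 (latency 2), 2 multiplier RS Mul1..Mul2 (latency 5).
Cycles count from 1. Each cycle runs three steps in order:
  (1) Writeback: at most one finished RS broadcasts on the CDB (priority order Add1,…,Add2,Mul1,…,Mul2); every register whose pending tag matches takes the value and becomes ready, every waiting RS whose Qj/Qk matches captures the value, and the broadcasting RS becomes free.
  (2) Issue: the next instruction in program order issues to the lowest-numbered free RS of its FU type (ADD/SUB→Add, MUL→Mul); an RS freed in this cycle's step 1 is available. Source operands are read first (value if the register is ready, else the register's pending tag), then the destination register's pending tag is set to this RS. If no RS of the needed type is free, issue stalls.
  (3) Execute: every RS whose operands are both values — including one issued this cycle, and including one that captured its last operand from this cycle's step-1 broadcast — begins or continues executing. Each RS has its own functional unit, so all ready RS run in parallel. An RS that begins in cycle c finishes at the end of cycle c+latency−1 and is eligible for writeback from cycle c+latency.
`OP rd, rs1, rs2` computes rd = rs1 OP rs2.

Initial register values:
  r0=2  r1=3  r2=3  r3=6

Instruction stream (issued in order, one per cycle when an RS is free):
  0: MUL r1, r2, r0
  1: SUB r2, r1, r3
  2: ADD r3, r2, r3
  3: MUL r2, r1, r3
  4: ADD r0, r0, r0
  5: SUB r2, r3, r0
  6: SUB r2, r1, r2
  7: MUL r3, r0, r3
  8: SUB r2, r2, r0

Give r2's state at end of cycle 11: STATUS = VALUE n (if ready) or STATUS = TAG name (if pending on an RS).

cycle 1: issue MUL r1<-Mul1 // r0:2,r1:Mul1,r2:3,r3:6
cycle 2: issue SUB r2<-Add1 // r0:2,r1:Mul1,r2:Add1,r3:6
cycle 3: issue ADD r3<-Add2 // r0:2,r1:Mul1,r2:Add1,r3:Add2
cycle 4: issue MUL r2<-Mul2 // r0:2,r1:Mul1,r2:Mul2,r3:Add2
cycle 5: stall // r0:2,r1:Mul1,r2:Mul2,r3:Add2
cycle 6: CDB Mul1=6; stall // r0:2,r1:6,r2:Mul2,r3:Add2
cycle 7: stall // r0:2,r1:6,r2:Mul2,r3:Add2
cycle 8: CDB Add1=0; issue ADD r0<-Add1 // r0:Add1,r1:6,r2:Mul2,r3:Add2
cycle 9: stall // r0:Add1,r1:6,r2:Mul2,r3:Add2
cycle 10: CDB Add1=4; issue SUB r2<-Add1 // r0:4,r1:6,r2:Add1,r3:Add2
cycle 11: CDB Add2=6; issue SUB r2<-Add2 // r0:4,r1:6,r2:Add2,r3:6

STATUS = TAG Add2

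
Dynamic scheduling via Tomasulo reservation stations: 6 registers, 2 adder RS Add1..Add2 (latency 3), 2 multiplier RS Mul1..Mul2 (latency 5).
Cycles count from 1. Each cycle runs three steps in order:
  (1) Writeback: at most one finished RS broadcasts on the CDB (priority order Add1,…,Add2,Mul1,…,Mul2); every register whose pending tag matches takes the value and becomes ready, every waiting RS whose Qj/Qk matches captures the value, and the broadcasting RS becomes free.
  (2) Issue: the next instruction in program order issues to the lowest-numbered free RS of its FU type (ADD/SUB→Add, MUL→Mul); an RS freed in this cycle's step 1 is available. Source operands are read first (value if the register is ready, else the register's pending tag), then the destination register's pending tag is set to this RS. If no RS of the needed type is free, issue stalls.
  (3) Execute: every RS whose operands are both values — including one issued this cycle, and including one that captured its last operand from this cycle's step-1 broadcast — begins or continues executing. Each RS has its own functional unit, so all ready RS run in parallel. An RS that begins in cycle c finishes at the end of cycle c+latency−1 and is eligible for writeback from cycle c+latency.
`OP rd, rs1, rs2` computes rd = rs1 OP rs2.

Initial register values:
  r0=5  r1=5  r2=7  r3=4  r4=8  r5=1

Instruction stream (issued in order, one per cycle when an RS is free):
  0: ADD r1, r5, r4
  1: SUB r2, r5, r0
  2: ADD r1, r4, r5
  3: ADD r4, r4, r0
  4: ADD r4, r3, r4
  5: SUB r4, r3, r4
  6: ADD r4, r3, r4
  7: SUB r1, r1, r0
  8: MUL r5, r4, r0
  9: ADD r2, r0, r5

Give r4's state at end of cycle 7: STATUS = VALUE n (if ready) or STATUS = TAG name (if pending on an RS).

STATUS = TAG Add1

  c1: issue ADD r1<-Add1  regs: r0:5,r1:Add1,r2:7,r3:4,r4:8,r5:1
  c2: issue SUB r2<-Add2  regs: r0:5,r1:Add1,r2:Add2,r3:4,r4:8,r5:1
  c3: stall  regs: r0:5,r1:Add1,r2:Add2,r3:4,r4:8,r5:1
  c4: CDB Add1=9; issue ADD r1<-Add1  regs: r0:5,r1:Add1,r2:Add2,r3:4,r4:8,r5:1
  c5: CDB Add2=-4; issue ADD r4<-Add2  regs: r0:5,r1:Add1,r2:-4,r3:4,r4:Add2,r5:1
  c6: stall  regs: r0:5,r1:Add1,r2:-4,r3:4,r4:Add2,r5:1
  c7: CDB Add1=9; issue ADD r4<-Add1  regs: r0:5,r1:9,r2:-4,r3:4,r4:Add1,r5:1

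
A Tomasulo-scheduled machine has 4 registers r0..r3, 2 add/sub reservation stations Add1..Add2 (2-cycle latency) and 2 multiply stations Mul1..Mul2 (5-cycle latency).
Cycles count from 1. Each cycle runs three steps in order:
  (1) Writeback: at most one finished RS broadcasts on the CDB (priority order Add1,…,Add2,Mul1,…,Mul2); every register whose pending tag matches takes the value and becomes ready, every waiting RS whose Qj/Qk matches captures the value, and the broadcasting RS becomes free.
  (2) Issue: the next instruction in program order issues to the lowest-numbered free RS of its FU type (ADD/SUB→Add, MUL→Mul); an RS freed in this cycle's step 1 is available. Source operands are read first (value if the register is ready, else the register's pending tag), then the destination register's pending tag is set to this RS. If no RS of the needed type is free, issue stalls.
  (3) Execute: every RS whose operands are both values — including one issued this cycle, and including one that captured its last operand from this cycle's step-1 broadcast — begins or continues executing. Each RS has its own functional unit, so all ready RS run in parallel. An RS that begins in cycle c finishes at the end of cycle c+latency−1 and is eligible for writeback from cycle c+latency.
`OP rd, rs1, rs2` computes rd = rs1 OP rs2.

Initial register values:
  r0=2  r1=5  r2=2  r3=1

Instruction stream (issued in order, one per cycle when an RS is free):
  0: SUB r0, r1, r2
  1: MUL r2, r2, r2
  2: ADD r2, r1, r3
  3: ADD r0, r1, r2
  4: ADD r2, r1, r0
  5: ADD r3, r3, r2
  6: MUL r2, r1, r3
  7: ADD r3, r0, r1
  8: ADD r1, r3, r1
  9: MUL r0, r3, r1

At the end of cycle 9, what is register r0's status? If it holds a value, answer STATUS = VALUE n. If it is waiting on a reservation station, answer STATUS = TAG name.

c1: issue SUB r0<-Add1 | r0:Add1,r1:5,r2:2,r3:1
c2: issue MUL r2<-Mul1 | r0:Add1,r1:5,r2:Mul1,r3:1
c3: CDB Add1=3; issue ADD r2<-Add1 | r0:3,r1:5,r2:Add1,r3:1
c4: issue ADD r0<-Add2 | r0:Add2,r1:5,r2:Add1,r3:1
c5: CDB Add1=6; issue ADD r2<-Add1 | r0:Add2,r1:5,r2:Add1,r3:1
c6: stall | r0:Add2,r1:5,r2:Add1,r3:1
c7: CDB Add2=11; issue ADD r3<-Add2 | r0:11,r1:5,r2:Add1,r3:Add2
c8: CDB Mul1=4; issue MUL r2<-Mul1 | r0:11,r1:5,r2:Mul1,r3:Add2
c9: CDB Add1=16; issue ADD r3<-Add1 | r0:11,r1:5,r2:Mul1,r3:Add1

STATUS = VALUE 11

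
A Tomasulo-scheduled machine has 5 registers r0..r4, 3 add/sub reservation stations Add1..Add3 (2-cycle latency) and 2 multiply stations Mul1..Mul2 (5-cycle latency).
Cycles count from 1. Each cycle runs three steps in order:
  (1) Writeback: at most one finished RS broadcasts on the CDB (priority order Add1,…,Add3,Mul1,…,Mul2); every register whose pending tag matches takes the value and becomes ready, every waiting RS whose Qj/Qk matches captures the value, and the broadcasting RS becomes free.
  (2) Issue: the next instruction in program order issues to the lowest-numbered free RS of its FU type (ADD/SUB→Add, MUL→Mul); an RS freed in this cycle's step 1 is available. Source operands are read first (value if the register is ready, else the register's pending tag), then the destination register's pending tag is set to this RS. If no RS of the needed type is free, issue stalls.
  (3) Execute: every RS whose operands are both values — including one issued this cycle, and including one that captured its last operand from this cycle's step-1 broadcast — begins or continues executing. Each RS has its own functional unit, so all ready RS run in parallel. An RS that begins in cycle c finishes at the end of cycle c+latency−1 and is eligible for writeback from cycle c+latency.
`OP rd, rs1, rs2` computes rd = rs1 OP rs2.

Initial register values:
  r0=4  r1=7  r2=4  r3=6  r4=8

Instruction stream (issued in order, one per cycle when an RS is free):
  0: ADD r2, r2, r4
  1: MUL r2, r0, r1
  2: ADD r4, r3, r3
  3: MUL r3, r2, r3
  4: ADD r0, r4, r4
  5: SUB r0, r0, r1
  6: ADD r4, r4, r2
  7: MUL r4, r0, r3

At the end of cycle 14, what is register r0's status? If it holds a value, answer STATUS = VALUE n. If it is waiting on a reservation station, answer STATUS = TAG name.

STATUS = VALUE 17

c1: issue ADD r2<-Add1 | r0:4,r1:7,r2:Add1,r3:6,r4:8
c2: issue MUL r2<-Mul1 | r0:4,r1:7,r2:Mul1,r3:6,r4:8
c3: CDB Add1=12; issue ADD r4<-Add1 | r0:4,r1:7,r2:Mul1,r3:6,r4:Add1
c4: issue MUL r3<-Mul2 | r0:4,r1:7,r2:Mul1,r3:Mul2,r4:Add1
c5: CDB Add1=12; issue ADD r0<-Add1 | r0:Add1,r1:7,r2:Mul1,r3:Mul2,r4:12
c6: issue SUB r0<-Add2 | r0:Add2,r1:7,r2:Mul1,r3:Mul2,r4:12
c7: CDB Add1=24; issue ADD r4<-Add1 | r0:Add2,r1:7,r2:Mul1,r3:Mul2,r4:Add1
c8: CDB Mul1=28; issue MUL r4<-Mul1 | r0:Add2,r1:7,r2:28,r3:Mul2,r4:Mul1
c9: CDB Add2=17 | r0:17,r1:7,r2:28,r3:Mul2,r4:Mul1
c10: CDB Add1=40 | r0:17,r1:7,r2:28,r3:Mul2,r4:Mul1
c11: - | r0:17,r1:7,r2:28,r3:Mul2,r4:Mul1
c12: - | r0:17,r1:7,r2:28,r3:Mul2,r4:Mul1
c13: CDB Mul2=168 | r0:17,r1:7,r2:28,r3:168,r4:Mul1
c14: - | r0:17,r1:7,r2:28,r3:168,r4:Mul1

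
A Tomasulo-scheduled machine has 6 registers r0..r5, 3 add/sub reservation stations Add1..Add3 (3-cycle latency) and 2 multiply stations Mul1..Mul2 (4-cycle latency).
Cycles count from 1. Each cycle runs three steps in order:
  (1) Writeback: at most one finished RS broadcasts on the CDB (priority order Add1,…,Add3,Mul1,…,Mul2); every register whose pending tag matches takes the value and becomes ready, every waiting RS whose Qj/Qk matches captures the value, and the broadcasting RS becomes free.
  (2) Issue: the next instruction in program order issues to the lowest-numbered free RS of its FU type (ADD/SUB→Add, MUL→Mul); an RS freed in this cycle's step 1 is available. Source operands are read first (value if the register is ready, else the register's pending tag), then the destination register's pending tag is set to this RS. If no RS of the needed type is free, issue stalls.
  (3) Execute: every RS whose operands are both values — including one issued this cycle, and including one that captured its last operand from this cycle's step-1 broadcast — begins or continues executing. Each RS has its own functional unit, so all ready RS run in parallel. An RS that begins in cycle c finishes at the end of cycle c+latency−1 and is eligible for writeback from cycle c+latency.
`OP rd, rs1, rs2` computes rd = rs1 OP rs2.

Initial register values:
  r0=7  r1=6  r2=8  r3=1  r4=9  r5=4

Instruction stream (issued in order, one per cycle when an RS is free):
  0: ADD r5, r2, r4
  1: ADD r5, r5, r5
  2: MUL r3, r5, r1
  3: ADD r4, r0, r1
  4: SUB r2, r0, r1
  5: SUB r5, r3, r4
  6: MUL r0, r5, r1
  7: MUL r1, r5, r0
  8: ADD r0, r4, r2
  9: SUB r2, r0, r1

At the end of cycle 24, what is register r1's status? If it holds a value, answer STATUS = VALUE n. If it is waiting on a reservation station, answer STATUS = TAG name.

STATUS = VALUE 218886

  c1: issue ADD r5<-Add1  regs: r0:7,r1:6,r2:8,r3:1,r4:9,r5:Add1
  c2: issue ADD r5<-Add2  regs: r0:7,r1:6,r2:8,r3:1,r4:9,r5:Add2
  c3: issue MUL r3<-Mul1  regs: r0:7,r1:6,r2:8,r3:Mul1,r4:9,r5:Add2
  c4: CDB Add1=17; issue ADD r4<-Add1  regs: r0:7,r1:6,r2:8,r3:Mul1,r4:Add1,r5:Add2
  c5: issue SUB r2<-Add3  regs: r0:7,r1:6,r2:Add3,r3:Mul1,r4:Add1,r5:Add2
  c6: stall  regs: r0:7,r1:6,r2:Add3,r3:Mul1,r4:Add1,r5:Add2
  c7: CDB Add1=13; issue SUB r5<-Add1  regs: r0:7,r1:6,r2:Add3,r3:Mul1,r4:13,r5:Add1
  c8: CDB Add2=34; issue MUL r0<-Mul2  regs: r0:Mul2,r1:6,r2:Add3,r3:Mul1,r4:13,r5:Add1
  c9: CDB Add3=1; stall  regs: r0:Mul2,r1:6,r2:1,r3:Mul1,r4:13,r5:Add1
  c10: stall  regs: r0:Mul2,r1:6,r2:1,r3:Mul1,r4:13,r5:Add1
  c11: stall  regs: r0:Mul2,r1:6,r2:1,r3:Mul1,r4:13,r5:Add1
  c12: CDB Mul1=204; issue MUL r1<-Mul1  regs: r0:Mul2,r1:Mul1,r2:1,r3:204,r4:13,r5:Add1
  c13: issue ADD r0<-Add2  regs: r0:Add2,r1:Mul1,r2:1,r3:204,r4:13,r5:Add1
  c14: issue SUB r2<-Add3  regs: r0:Add2,r1:Mul1,r2:Add3,r3:204,r4:13,r5:Add1
  c15: CDB Add1=191  regs: r0:Add2,r1:Mul1,r2:Add3,r3:204,r4:13,r5:191
  c16: CDB Add2=14  regs: r0:14,r1:Mul1,r2:Add3,r3:204,r4:13,r5:191
  c17: -  regs: r0:14,r1:Mul1,r2:Add3,r3:204,r4:13,r5:191
  c18: -  regs: r0:14,r1:Mul1,r2:Add3,r3:204,r4:13,r5:191
  c19: CDB Mul2=1146  regs: r0:14,r1:Mul1,r2:Add3,r3:204,r4:13,r5:191
  c20: -  regs: r0:14,r1:Mul1,r2:Add3,r3:204,r4:13,r5:191
  c21: -  regs: r0:14,r1:Mul1,r2:Add3,r3:204,r4:13,r5:191
  c22: -  regs: r0:14,r1:Mul1,r2:Add3,r3:204,r4:13,r5:191
  c23: CDB Mul1=218886  regs: r0:14,r1:218886,r2:Add3,r3:204,r4:13,r5:191
  c24: -  regs: r0:14,r1:218886,r2:Add3,r3:204,r4:13,r5:191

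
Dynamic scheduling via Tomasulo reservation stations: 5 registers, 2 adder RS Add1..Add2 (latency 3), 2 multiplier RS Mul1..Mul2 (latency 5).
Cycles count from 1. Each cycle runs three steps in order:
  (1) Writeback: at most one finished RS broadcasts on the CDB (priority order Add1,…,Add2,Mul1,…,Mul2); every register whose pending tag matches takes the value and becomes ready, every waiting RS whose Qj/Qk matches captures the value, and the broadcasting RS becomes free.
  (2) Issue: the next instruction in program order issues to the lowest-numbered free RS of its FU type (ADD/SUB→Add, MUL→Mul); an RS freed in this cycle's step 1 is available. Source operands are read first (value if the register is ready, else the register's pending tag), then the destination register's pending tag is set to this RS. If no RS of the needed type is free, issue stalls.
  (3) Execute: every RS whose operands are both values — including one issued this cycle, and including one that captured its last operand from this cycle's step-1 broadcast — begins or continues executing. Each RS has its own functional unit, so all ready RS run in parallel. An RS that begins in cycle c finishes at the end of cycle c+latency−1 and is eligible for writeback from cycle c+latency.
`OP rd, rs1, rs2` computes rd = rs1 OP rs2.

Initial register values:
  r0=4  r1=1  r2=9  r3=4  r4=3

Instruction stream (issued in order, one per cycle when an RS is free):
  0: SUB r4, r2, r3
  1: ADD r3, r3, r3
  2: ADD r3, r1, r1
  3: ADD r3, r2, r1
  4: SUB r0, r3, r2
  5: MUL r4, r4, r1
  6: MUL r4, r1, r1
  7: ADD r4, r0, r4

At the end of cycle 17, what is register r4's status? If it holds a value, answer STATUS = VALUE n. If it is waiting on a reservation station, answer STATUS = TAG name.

c1: issue SUB r4<-Add1 | r0:4,r1:1,r2:9,r3:4,r4:Add1
c2: issue ADD r3<-Add2 | r0:4,r1:1,r2:9,r3:Add2,r4:Add1
c3: stall | r0:4,r1:1,r2:9,r3:Add2,r4:Add1
c4: CDB Add1=5; issue ADD r3<-Add1 | r0:4,r1:1,r2:9,r3:Add1,r4:5
c5: CDB Add2=8; issue ADD r3<-Add2 | r0:4,r1:1,r2:9,r3:Add2,r4:5
c6: stall | r0:4,r1:1,r2:9,r3:Add2,r4:5
c7: CDB Add1=2; issue SUB r0<-Add1 | r0:Add1,r1:1,r2:9,r3:Add2,r4:5
c8: CDB Add2=10; issue MUL r4<-Mul1 | r0:Add1,r1:1,r2:9,r3:10,r4:Mul1
c9: issue MUL r4<-Mul2 | r0:Add1,r1:1,r2:9,r3:10,r4:Mul2
c10: issue ADD r4<-Add2 | r0:Add1,r1:1,r2:9,r3:10,r4:Add2
c11: CDB Add1=1 | r0:1,r1:1,r2:9,r3:10,r4:Add2
c12: - | r0:1,r1:1,r2:9,r3:10,r4:Add2
c13: CDB Mul1=5 | r0:1,r1:1,r2:9,r3:10,r4:Add2
c14: CDB Mul2=1 | r0:1,r1:1,r2:9,r3:10,r4:Add2
c15: - | r0:1,r1:1,r2:9,r3:10,r4:Add2
c16: - | r0:1,r1:1,r2:9,r3:10,r4:Add2
c17: CDB Add2=2 | r0:1,r1:1,r2:9,r3:10,r4:2

STATUS = VALUE 2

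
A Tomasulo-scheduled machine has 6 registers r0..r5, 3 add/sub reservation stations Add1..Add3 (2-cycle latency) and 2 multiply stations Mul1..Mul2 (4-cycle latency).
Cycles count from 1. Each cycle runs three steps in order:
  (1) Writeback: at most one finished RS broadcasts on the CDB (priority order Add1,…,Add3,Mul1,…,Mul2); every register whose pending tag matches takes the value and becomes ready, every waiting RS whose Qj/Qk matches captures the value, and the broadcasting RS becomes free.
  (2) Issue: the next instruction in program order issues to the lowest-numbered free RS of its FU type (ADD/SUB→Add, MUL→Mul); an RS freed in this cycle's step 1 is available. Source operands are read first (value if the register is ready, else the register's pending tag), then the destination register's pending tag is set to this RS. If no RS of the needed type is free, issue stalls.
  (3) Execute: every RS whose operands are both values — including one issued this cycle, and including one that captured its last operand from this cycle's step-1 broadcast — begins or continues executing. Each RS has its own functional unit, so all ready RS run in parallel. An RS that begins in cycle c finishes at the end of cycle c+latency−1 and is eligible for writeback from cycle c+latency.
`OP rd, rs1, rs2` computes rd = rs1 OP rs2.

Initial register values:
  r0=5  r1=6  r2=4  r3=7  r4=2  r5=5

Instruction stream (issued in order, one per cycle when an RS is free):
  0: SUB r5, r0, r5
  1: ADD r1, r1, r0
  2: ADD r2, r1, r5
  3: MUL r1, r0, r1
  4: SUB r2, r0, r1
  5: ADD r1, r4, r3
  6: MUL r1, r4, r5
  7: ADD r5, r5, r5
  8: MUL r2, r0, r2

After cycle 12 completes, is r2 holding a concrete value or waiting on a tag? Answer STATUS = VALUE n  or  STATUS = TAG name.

STATUS = TAG Mul1

c1: issue SUB r5<-Add1 | r0:5,r1:6,r2:4,r3:7,r4:2,r5:Add1
c2: issue ADD r1<-Add2 | r0:5,r1:Add2,r2:4,r3:7,r4:2,r5:Add1
c3: CDB Add1=0; issue ADD r2<-Add1 | r0:5,r1:Add2,r2:Add1,r3:7,r4:2,r5:0
c4: CDB Add2=11; issue MUL r1<-Mul1 | r0:5,r1:Mul1,r2:Add1,r3:7,r4:2,r5:0
c5: issue SUB r2<-Add2 | r0:5,r1:Mul1,r2:Add2,r3:7,r4:2,r5:0
c6: CDB Add1=11; issue ADD r1<-Add1 | r0:5,r1:Add1,r2:Add2,r3:7,r4:2,r5:0
c7: issue MUL r1<-Mul2 | r0:5,r1:Mul2,r2:Add2,r3:7,r4:2,r5:0
c8: CDB Add1=9; issue ADD r5<-Add1 | r0:5,r1:Mul2,r2:Add2,r3:7,r4:2,r5:Add1
c9: CDB Mul1=55; issue MUL r2<-Mul1 | r0:5,r1:Mul2,r2:Mul1,r3:7,r4:2,r5:Add1
c10: CDB Add1=0 | r0:5,r1:Mul2,r2:Mul1,r3:7,r4:2,r5:0
c11: CDB Add2=-50 | r0:5,r1:Mul2,r2:Mul1,r3:7,r4:2,r5:0
c12: CDB Mul2=0 | r0:5,r1:0,r2:Mul1,r3:7,r4:2,r5:0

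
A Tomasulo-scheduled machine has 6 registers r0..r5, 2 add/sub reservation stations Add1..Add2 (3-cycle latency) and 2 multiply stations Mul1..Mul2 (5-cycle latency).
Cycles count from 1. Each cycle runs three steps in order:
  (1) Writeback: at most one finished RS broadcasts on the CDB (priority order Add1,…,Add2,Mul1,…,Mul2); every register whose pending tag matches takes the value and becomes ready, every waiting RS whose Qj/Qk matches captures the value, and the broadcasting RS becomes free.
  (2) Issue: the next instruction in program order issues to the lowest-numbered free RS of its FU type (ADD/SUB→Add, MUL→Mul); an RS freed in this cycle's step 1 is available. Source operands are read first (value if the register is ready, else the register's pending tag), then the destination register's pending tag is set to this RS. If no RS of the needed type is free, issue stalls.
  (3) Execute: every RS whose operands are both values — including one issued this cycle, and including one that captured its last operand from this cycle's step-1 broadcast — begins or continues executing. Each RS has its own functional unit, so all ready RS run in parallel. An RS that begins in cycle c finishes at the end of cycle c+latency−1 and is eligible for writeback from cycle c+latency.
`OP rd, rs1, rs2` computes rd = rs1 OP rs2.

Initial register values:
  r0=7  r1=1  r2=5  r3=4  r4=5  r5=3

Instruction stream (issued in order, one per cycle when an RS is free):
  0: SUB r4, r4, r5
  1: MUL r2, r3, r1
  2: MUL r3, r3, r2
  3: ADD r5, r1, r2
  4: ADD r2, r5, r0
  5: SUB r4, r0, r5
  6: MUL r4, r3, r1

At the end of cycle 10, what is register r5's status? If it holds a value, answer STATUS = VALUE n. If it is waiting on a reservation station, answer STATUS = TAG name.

cycle 1: issue SUB r4<-Add1 // r0:7,r1:1,r2:5,r3:4,r4:Add1,r5:3
cycle 2: issue MUL r2<-Mul1 // r0:7,r1:1,r2:Mul1,r3:4,r4:Add1,r5:3
cycle 3: issue MUL r3<-Mul2 // r0:7,r1:1,r2:Mul1,r3:Mul2,r4:Add1,r5:3
cycle 4: CDB Add1=2; issue ADD r5<-Add1 // r0:7,r1:1,r2:Mul1,r3:Mul2,r4:2,r5:Add1
cycle 5: issue ADD r2<-Add2 // r0:7,r1:1,r2:Add2,r3:Mul2,r4:2,r5:Add1
cycle 6: stall // r0:7,r1:1,r2:Add2,r3:Mul2,r4:2,r5:Add1
cycle 7: CDB Mul1=4; stall // r0:7,r1:1,r2:Add2,r3:Mul2,r4:2,r5:Add1
cycle 8: stall // r0:7,r1:1,r2:Add2,r3:Mul2,r4:2,r5:Add1
cycle 9: stall // r0:7,r1:1,r2:Add2,r3:Mul2,r4:2,r5:Add1
cycle 10: CDB Add1=5; issue SUB r4<-Add1 // r0:7,r1:1,r2:Add2,r3:Mul2,r4:Add1,r5:5

STATUS = VALUE 5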